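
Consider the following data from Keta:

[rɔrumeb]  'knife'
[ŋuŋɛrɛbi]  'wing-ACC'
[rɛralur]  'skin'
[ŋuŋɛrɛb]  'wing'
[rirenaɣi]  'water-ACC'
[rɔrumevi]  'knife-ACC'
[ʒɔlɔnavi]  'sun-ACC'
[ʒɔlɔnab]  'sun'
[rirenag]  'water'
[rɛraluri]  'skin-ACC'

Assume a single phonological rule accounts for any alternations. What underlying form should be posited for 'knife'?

/rɔrumev/

The root 'knife' surfaces as [rɔrumevi] and [rɔrumeb], with a stem-final [v] ~ [b] alternation.
The stem 'wing' ([ŋuŋɛrɛbi], [ŋuŋɛrɛb]) shows [b] unchanged in both environments, so [b] cannot be basic with [v] derived before the ACC suffix.
So /v/ is underlying, and a rule of word-final hardening — voiced fricatives become stops word-finally — gives [b].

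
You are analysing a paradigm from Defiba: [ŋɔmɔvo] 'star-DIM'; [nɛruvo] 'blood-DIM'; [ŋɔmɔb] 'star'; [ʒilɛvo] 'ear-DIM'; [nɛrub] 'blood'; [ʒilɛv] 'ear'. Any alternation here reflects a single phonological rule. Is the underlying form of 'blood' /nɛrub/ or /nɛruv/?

The root 'blood' surfaces as [nɛruvo] and [nɛrub], with a stem-final [v] ~ [b] alternation.
If /v/ were underlying and a rule turned it into [b] in isolation, 'ear' would also alternate; but it has [v] in both [ʒilɛvo] and [ʒilɛv].
The underlying segment must be /b/; voiced stops become fricatives between vowels, yielding [v] there.

/nɛrub/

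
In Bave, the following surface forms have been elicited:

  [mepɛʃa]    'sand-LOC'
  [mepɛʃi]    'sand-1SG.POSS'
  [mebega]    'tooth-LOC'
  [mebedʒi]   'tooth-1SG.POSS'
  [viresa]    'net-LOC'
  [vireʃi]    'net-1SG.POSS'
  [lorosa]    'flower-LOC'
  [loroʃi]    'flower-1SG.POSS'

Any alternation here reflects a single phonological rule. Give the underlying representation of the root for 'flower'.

The stem for 'flower' ends in [s] in [lorosa] but [ʃ] in [loroʃi].
But 'sand' keeps [ʃ] in both environments ([mepɛʃa], [mepɛʃi]), so there is no rule changing /ʃ/ to [s] before the LOC suffix.
The alternation reflects palatalization before a front vowel: /g/ and /s/ become palato-alveolar [dʒ] and [ʃ] before a front vowel. /s/ is underlying.

/loros/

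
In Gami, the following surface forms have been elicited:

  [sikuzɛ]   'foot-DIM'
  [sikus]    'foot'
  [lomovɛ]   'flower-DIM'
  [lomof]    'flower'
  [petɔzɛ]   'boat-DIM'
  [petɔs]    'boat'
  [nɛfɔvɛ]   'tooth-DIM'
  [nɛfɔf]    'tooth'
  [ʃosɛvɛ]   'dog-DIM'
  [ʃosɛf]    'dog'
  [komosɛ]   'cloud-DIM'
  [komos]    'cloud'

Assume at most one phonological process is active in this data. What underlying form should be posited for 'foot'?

/sikuz/

In [sikuzɛ] and [sikus] the final segment of 'foot' alternates: [z] ~ [s].
Compare 'cloud', with invariant [s] in [komosɛ] and [komos]: an analysis with underlying /s/ and a rule producing [z] before the DIM suffix would wrongly predict alternation here too.
The underlying segment must be /z/; voiced obstruents become voiceless word-finally, yielding [s] there.
So 'foot' = /sikuz/.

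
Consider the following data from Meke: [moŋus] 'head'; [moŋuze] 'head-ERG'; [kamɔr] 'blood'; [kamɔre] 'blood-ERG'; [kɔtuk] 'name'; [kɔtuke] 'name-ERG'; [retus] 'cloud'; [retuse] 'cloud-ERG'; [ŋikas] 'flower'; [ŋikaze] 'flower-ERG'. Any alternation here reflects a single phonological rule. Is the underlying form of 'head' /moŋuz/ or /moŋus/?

The stem for 'head' ends in [s] in [moŋus] but [z] in [moŋuze].
Compare 'cloud', with invariant [s] in [retus] and [retuse]: an analysis with underlying /s/ and a rule producing [z] before the ERG suffix would wrongly predict alternation here too.
Therefore /z/ is basic and [s] is derived by word-final obstruent devoicing (voiced obstruents become voiceless word-finally).

/moŋuz/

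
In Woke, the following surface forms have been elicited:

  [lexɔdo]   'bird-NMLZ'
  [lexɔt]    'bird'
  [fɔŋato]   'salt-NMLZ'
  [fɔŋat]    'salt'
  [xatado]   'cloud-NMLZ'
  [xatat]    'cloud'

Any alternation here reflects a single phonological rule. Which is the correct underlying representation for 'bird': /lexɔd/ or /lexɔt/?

/lexɔd/

The stem for 'bird' ends in [d] in [lexɔdo] but [t] in [lexɔt].
Compare 'salt', with invariant [t] in [fɔŋato] and [fɔŋat]: an analysis with underlying /t/ and a rule producing [d] before the NMLZ suffix would wrongly predict alternation here too.
The underlying segment must be /d/; voiced obstruents become voiceless word-finally, yielding [t] there.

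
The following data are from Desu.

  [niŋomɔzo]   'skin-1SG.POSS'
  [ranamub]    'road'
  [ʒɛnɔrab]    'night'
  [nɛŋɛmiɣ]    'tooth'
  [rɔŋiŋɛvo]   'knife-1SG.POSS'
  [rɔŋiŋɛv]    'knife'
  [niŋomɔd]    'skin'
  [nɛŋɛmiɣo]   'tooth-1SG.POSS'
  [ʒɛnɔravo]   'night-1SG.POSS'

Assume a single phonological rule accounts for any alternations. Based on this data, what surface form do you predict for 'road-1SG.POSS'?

The root 'night' surfaces as [ʒɛnɔrab] and [ʒɛnɔravo], with a stem-final [b] ~ [v] alternation.
If /v/ were underlying and a rule turned it into [b] in isolation, 'knife' would also alternate; but it has [v] in both [rɔŋiŋɛv] and [rɔŋiŋɛvo].
So /b/ is underlying, and a rule of intervocalic spirantization — voiced stops become fricatives between vowels — gives [v].
The one attested form of 'road', [ranamub], shows underlying /ranamub/. Applying the same rule between vowels gives [ranamuvo].

[ranamuvo]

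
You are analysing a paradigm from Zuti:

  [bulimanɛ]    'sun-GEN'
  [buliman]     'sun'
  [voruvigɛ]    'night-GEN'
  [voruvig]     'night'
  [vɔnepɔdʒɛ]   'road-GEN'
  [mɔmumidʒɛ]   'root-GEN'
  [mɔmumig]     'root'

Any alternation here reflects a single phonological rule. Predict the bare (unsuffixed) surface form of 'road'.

In [mɔmumidʒɛ] and [mɔmumig] the final segment of 'root' alternates: [dʒ] ~ [g].
But 'night' keeps [g] in both environments ([voruvigɛ], [voruvig]), so there is no rule changing /g/ to [dʒ] before the GEN suffix.
The underlying segment must be /dʒ/; palato-alveolar /dʒ/ becomes [g] when no front vowel follows, yielding [g] there.
The one attested form of 'road', [vɔnepɔdʒɛ], shows underlying /vɔnepɔdʒ/. Applying the same rule when no front vowel follows gives [vɔnepɔg].

[vɔnepɔg]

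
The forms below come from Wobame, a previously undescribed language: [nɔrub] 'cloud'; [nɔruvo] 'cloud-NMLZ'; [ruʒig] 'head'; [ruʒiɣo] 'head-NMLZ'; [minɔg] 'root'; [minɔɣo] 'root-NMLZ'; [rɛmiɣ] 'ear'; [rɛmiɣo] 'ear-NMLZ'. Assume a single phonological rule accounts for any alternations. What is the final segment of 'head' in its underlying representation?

/g/

The stem for 'head' ends in [g] in [ruʒig] but [ɣ] in [ruʒiɣo].
But 'ear' keeps [ɣ] in both environments ([rɛmiɣ], [rɛmiɣo]), so there is no rule changing /ɣ/ to [g] in isolation.
Therefore /g/ is basic and [ɣ] is derived by intervocalic spirantization (voiced stops become fricatives between vowels).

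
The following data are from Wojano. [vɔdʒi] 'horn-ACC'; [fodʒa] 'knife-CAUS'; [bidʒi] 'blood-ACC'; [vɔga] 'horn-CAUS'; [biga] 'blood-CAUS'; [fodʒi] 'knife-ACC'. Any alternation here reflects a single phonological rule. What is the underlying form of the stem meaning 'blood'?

In [biga] and [bidʒi] the final segment of 'blood' alternates: [g] ~ [dʒ].
But 'knife' keeps [dʒ] in both environments ([fodʒa], [fodʒi]), so there is no rule changing /dʒ/ to [g] before the CAUS suffix.
The alternation reflects palatalization before a front vowel: /g/ becomes palato-alveolar [dʒ] before a front vowel. /g/ is underlying.

/big/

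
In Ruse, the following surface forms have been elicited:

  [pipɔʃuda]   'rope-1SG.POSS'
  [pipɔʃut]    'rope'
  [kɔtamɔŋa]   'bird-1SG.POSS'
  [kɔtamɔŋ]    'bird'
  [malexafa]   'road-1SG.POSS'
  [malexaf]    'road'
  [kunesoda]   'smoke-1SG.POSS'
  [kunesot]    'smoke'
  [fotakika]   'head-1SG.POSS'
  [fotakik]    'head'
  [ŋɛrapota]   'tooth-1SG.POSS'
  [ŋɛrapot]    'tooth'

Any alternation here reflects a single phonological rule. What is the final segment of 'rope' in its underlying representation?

The root 'rope' surfaces as [pipɔʃuda] and [pipɔʃut], with a stem-final [d] ~ [t] alternation.
If /t/ were underlying and a rule turned it into [d] before the 1SG.POSS suffix, 'tooth' would also alternate; but it has [t] in both [ŋɛrapota] and [ŋɛrapot].
So /d/ is underlying, and a rule of word-final obstruent devoicing — voiced obstruents become voiceless word-finally — gives [t].

/d/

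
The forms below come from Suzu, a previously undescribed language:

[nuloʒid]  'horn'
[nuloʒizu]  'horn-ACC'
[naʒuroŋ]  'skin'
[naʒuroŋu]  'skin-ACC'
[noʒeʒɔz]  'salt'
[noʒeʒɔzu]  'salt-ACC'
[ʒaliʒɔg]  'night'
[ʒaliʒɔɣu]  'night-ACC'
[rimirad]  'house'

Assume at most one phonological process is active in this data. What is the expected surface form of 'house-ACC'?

In [nuloʒid] and [nuloʒizu] the final segment of 'horn' alternates: [d] ~ [z].
But 'salt' keeps [z] in both environments ([noʒeʒɔz], [noʒeʒɔzu]), so there is no rule changing /z/ to [d] in isolation.
The underlying segment must be /d/; voiced stops become fricatives between vowels, yielding [z] there.
From [rimirad] the stem 'house' is /rimirad/; between vowels this yields [rimirazu].

[rimirazu]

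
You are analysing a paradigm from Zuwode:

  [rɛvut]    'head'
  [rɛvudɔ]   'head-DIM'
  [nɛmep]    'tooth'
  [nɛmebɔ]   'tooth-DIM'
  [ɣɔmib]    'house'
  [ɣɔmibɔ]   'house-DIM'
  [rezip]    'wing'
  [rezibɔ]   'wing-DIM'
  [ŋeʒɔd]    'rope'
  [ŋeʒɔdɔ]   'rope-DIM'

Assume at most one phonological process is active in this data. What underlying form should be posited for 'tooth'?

/nɛmep/

'tooth' shows [p] ~ [b] at the end of the stem ([nɛmep] vs [nɛmebɔ]).
But 'house' keeps [b] in both environments ([ɣɔmib], [ɣɔmibɔ]), so there is no rule changing /b/ to [p] in isolation.
Therefore /p/ is basic and [b] is derived by intervocalic voicing (voiceless stops become voiced between vowels).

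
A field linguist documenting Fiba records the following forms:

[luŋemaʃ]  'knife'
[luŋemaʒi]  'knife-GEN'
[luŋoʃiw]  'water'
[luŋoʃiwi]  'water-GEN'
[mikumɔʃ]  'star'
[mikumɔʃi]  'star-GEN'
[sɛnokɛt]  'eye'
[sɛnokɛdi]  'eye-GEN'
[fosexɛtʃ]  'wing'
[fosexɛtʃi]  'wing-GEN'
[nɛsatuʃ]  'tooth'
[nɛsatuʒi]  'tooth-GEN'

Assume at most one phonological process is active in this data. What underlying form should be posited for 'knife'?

/luŋemaʒ/

'knife' shows [ʃ] ~ [ʒ] at the end of the stem ([luŋemaʃ] vs [luŋemaʒi]).
If /ʃ/ were underlying and a rule turned it into [ʒ] before the GEN suffix, 'star' would also alternate; but it has [ʃ] in both [mikumɔʃ] and [mikumɔʃi].
Therefore /ʒ/ is basic and [ʃ] is derived by word-final obstruent devoicing (voiced obstruents become voiceless word-finally).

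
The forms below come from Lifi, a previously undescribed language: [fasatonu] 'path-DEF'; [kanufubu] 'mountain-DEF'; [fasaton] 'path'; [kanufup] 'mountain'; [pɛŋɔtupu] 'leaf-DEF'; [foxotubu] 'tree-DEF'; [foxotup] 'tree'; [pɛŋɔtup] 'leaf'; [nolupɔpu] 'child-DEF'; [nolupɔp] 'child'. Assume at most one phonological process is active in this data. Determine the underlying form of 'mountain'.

'mountain' shows [p] ~ [b] at the end of the stem ([kanufup] vs [kanufubu]).
The stem 'child' ([nolupɔp], [nolupɔpu]) shows [p] unchanged in both environments, so [p] cannot be basic with [b] derived before the DEF suffix.
Therefore /b/ is basic and [p] is derived by word-final obstruent devoicing (voiced obstruents become voiceless word-finally).

/kanufub/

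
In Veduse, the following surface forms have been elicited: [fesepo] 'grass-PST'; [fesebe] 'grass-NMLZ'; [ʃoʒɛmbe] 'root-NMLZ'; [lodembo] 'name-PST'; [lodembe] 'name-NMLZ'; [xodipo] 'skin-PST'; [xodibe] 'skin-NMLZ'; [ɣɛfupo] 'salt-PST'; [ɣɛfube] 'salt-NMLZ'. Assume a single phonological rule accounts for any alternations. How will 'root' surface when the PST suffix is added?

The PST suffix surfaces as [-bo] and [-po], depending on the final segment of the stem.
By contrast the NMLZ suffix keeps its initial [b] throughout — that segment must be underlying.
The PST suffix is therefore /-po/ underlyingly, with post-nasal voicing: voiceless stops become voiced after a nasal.
After 'root', which ends in a nasal, the suffix surfaces as [-bo], giving [ʃoʒɛmbo].

[ʃoʒɛmbo]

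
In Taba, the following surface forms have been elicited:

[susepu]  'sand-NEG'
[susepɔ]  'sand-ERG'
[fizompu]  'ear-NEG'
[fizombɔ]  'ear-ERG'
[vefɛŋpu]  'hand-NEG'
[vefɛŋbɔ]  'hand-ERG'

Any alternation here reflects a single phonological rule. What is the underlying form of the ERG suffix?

/-bɔ/

The ERG morpheme has two allomorphs, [-bɔ] and [-pɔ].
By contrast the NEG suffix keeps its initial [p] throughout — that segment must be underlying.
So the underlying form is /-bɔ/, and voiced stops become voiceless after a vowel.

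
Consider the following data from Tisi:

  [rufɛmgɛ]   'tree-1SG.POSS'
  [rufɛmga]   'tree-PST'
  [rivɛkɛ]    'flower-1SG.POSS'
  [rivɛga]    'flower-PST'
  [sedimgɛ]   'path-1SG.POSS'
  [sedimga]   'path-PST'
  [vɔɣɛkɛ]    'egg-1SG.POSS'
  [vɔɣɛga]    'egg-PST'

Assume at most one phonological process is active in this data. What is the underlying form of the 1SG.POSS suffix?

The 1SG.POSS morpheme has two allomorphs, [-gɛ] and [-kɛ].
By contrast the PST suffix keeps its initial [g] throughout — that segment must be underlying.
So the underlying form is /-kɛ/, and voiceless stops become voiced after a nasal.

/-kɛ/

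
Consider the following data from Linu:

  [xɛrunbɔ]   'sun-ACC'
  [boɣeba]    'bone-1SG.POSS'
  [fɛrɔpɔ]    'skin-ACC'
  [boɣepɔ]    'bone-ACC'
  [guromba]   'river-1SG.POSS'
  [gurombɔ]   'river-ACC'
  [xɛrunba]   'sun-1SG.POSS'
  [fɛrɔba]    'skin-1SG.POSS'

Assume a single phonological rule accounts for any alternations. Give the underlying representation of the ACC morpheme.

/-pɔ/

The ACC suffix surfaces as [-bɔ] and [-pɔ], depending on the final segment of the stem.
By contrast the 1SG.POSS suffix keeps its initial [b] throughout — that segment must be underlying.
So the underlying form is /-pɔ/, and voiceless stops become voiced after a nasal.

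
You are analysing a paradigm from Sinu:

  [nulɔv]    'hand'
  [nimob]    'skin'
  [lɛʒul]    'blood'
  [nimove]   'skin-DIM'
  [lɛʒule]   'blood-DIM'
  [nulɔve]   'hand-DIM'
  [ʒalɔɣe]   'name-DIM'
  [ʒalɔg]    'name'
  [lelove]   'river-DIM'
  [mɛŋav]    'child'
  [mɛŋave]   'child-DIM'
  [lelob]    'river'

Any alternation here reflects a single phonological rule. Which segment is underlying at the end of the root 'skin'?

'skin' shows [v] ~ [b] at the end of the stem ([nimove] vs [nimob]).
But 'hand' keeps [v] in both environments ([nulɔve], [nulɔv]), so there is no rule changing /v/ to [b] in isolation.
Therefore /b/ is basic and [v] is derived by intervocalic spirantization (voiced stops become fricatives between vowels).

/b/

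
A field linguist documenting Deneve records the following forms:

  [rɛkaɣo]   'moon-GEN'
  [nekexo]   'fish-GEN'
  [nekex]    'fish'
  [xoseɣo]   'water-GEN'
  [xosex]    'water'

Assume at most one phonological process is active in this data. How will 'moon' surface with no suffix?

The stem for 'water' ends in [ɣ] in [xoseɣo] but [x] in [xosex].
But 'fish' keeps [x] in both environments ([nekexo], [nekex]), so there is no rule changing /x/ to [ɣ] before the GEN suffix.
The underlying segment must be /ɣ/; voiced obstruents become voiceless word-finally, yielding [x] there.
From [rɛkaɣo] the stem 'moon' is /rɛkaɣ/; word-finally this yields [rɛkax].

[rɛkax]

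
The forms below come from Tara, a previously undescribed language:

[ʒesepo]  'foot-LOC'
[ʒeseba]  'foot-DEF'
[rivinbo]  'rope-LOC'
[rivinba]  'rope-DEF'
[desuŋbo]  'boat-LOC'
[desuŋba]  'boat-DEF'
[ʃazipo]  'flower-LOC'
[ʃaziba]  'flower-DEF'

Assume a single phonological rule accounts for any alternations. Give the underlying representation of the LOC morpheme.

/-po/

The LOC suffix surfaces as [-bo] and [-po], depending on the final segment of the stem.
The DEF suffix, which begins with [b], is invariant after every stem; so [b] is not altered by any rule here.
The LOC suffix is therefore /-po/ underlyingly, with post-nasal voicing: voiceless stops become voiced after a nasal.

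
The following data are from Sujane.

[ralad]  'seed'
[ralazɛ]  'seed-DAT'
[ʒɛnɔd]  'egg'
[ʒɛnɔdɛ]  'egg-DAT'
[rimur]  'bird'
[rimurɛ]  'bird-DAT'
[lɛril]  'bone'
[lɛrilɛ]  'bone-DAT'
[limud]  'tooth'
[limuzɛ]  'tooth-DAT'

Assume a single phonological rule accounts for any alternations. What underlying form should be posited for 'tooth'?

The stem for 'tooth' ends in [d] in [limud] but [z] in [limuzɛ].
But 'egg' keeps [d] in both environments ([ʒɛnɔd], [ʒɛnɔdɛ]), so there is no rule changing /d/ to [z] before the DAT suffix.
The alternation reflects word-final hardening: voiced fricatives become stops word-finally. /z/ is underlying.

/limuz/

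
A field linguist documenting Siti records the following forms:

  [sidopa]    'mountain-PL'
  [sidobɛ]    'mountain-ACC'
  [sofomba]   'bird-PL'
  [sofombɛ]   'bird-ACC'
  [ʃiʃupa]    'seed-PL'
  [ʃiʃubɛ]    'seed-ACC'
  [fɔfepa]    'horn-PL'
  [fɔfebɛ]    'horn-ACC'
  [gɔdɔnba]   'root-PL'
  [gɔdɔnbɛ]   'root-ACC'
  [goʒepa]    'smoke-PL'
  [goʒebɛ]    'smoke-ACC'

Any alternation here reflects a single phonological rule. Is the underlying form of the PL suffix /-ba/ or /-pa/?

/-pa/

The PL suffix surfaces as [-ba] and [-pa], depending on the final segment of the stem.
The ACC suffix, which begins with [b], is invariant after every stem; so [b] is not altered by any rule here.
The PL suffix is therefore /-pa/ underlyingly, with post-nasal voicing: voiceless stops become voiced after a nasal.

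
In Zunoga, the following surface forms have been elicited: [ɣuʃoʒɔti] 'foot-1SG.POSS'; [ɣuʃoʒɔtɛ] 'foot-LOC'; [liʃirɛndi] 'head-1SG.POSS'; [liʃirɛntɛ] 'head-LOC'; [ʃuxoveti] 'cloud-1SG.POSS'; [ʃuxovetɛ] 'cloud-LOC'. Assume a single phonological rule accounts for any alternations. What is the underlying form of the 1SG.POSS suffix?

/-di/

The 1SG.POSS suffix surfaces as [-di] and [-ti], depending on the final segment of the stem.
By contrast the LOC suffix keeps its initial [t] throughout — that segment must be underlying.
The 1SG.POSS suffix is therefore /-di/ underlyingly, with post-vocalic devoicing: voiced stops become voiceless after a vowel.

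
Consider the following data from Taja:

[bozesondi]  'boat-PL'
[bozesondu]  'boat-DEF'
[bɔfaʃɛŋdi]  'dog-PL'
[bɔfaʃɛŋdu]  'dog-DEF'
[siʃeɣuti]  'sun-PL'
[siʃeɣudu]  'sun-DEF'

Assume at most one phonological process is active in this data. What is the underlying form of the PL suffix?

The PL morpheme has two allomorphs, [-di] and [-ti].
The DEF suffix, which begins with [d], is invariant after every stem; so [d] is not altered by any rule here.
The PL suffix is therefore /-ti/ underlyingly, with post-nasal voicing: voiceless stops become voiced after a nasal.

/-ti/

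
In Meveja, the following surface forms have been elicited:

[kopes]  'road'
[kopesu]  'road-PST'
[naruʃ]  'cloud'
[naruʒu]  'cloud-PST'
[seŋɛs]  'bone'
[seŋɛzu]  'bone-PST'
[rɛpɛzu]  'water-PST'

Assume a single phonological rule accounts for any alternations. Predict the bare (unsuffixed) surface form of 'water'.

[rɛpɛs]

'bone' shows [s] ~ [z] at the end of the stem ([seŋɛs] vs [seŋɛzu]).
If /s/ were underlying and a rule turned it into [z] before the PST suffix, 'road' would also alternate; but it has [s] in both [kopes] and [kopesu].
The alternation reflects word-final obstruent devoicing: voiced obstruents become voiceless word-finally. /z/ is underlying.
From [rɛpɛzu] the stem 'water' is /rɛpɛz/; word-finally this yields [rɛpɛs].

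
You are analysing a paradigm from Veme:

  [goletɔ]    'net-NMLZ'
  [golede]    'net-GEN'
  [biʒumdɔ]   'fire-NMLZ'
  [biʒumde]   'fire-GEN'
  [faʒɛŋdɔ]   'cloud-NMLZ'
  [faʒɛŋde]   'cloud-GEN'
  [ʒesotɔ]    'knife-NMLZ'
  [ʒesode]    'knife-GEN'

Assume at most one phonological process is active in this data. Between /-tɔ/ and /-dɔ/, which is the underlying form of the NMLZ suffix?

/-tɔ/

The NMLZ suffix surfaces as [-dɔ] and [-tɔ], depending on the final segment of the stem.
The GEN suffix, which begins with [d], is invariant after every stem; so [d] is not altered by any rule here.
So the underlying form is /-tɔ/, and voiceless stops become voiced after a nasal.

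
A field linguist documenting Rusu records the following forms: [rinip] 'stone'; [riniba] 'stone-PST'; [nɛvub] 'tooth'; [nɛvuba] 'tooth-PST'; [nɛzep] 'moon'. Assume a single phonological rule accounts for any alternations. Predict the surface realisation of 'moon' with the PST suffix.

[nɛzeba]

In [rinip] and [riniba] the final segment of 'stone' alternates: [p] ~ [b].
If /b/ were underlying and a rule turned it into [p] in isolation, 'tooth' would also alternate; but it has [b] in both [nɛvub] and [nɛvuba].
Therefore /p/ is basic and [b] is derived by intervocalic voicing (voiceless stops become voiced between vowels).
From [nɛzep] the stem 'moon' is /nɛzep/; between vowels this yields [nɛzeba].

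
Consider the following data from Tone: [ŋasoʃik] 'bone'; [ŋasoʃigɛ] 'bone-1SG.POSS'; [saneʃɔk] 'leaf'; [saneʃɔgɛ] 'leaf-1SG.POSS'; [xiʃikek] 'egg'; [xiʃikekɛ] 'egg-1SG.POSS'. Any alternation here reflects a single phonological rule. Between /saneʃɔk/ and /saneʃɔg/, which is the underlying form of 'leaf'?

The stem for 'leaf' ends in [k] in [saneʃɔk] but [g] in [saneʃɔgɛ].
The stem 'egg' ([xiʃikek], [xiʃikekɛ]) shows [k] unchanged in both environments, so [k] cannot be basic with [g] derived before the 1SG.POSS suffix.
The underlying segment must be /g/; voiced obstruents become voiceless word-finally, yielding [k] there.

/saneʃɔg/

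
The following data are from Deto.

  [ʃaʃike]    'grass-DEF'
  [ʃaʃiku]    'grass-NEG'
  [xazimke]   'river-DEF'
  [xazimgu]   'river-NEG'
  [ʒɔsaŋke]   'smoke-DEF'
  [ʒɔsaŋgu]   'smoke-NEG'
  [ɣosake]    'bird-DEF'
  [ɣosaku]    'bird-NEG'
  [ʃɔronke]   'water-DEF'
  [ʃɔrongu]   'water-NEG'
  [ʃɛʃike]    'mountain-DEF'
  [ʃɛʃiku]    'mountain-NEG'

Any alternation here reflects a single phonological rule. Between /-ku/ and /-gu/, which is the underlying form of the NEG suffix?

/-gu/

The NEG morpheme has two allomorphs, [-gu] and [-ku].
By contrast the DEF suffix keeps its initial [k] throughout — that segment must be underlying.
So the underlying form is /-gu/, and voiced stops become voiceless after a vowel.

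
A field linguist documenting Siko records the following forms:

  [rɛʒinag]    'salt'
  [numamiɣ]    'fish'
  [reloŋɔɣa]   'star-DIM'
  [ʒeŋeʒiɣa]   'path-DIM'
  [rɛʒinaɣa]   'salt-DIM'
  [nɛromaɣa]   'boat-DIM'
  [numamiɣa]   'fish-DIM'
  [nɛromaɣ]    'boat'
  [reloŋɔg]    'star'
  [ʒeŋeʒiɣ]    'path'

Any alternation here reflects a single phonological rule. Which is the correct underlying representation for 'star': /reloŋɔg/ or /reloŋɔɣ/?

/reloŋɔg/

The root 'star' surfaces as [reloŋɔg] and [reloŋɔɣa], with a stem-final [g] ~ [ɣ] alternation.
If /ɣ/ were underlying and a rule turned it into [g] in isolation, 'boat' would also alternate; but it has [ɣ] in both [nɛromaɣ] and [nɛromaɣa].
The underlying segment must be /g/; voiced stops become fricatives between vowels, yielding [ɣ] there.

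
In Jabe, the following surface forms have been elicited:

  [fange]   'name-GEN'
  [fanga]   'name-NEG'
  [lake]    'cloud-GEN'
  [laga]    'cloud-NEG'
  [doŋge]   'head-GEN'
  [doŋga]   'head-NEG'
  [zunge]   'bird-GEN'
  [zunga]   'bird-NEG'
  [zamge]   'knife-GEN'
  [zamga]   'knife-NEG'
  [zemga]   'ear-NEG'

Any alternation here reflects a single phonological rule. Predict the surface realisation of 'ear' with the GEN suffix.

[zemge]

The GEN suffix surfaces as [-ge] and [-ke], depending on the final segment of the stem.
By contrast the NEG suffix keeps its initial [g] throughout — that segment must be underlying.
The GEN suffix is therefore /-ke/ underlyingly, with post-nasal voicing: voiceless stops become voiced after a nasal.
After 'ear', which ends in a nasal, the suffix surfaces as [-ge], giving [zemge].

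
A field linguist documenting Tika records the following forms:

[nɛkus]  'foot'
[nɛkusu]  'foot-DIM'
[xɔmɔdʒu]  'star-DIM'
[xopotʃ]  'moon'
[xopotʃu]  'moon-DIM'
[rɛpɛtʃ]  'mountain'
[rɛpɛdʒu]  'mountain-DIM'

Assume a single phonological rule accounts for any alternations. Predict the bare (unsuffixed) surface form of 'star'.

'mountain' shows [tʃ] ~ [dʒ] at the end of the stem ([rɛpɛtʃ] vs [rɛpɛdʒu]).
The stem 'moon' ([xopotʃ], [xopotʃu]) shows [tʃ] unchanged in both environments, so [tʃ] cannot be basic with [dʒ] derived before the DIM suffix.
Therefore /dʒ/ is basic and [tʃ] is derived by word-final obstruent devoicing (voiced obstruents become voiceless word-finally).
The one attested form of 'star', [xɔmɔdʒu], shows underlying /xɔmɔdʒ/. Applying the same rule word-finally gives [xɔmɔtʃ].

[xɔmɔtʃ]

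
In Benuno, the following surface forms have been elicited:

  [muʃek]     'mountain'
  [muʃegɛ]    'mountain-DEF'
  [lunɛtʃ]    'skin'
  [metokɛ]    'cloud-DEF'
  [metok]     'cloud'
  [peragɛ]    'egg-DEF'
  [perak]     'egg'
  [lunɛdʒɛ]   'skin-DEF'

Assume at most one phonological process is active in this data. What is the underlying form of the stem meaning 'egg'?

'egg' shows [g] ~ [k] at the end of the stem ([peragɛ] vs [perak]).
But 'cloud' keeps [k] in both environments ([metokɛ], [metok]), so there is no rule changing /k/ to [g] before the DEF suffix.
The alternation reflects word-final obstruent devoicing: voiced obstruents become voiceless word-finally. /g/ is underlying.

/perag/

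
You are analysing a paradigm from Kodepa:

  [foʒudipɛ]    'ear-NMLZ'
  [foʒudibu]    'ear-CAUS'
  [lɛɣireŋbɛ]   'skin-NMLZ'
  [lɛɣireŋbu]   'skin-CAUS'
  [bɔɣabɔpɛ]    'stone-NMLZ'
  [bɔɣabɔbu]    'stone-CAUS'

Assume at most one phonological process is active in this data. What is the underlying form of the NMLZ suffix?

/-pɛ/

The NMLZ suffix surfaces as [-bɛ] and [-pɛ], depending on the final segment of the stem.
The CAUS suffix, which begins with [b], is invariant after every stem; so [b] is not altered by any rule here.
The NMLZ suffix is therefore /-pɛ/ underlyingly, with post-nasal voicing: voiceless stops become voiced after a nasal.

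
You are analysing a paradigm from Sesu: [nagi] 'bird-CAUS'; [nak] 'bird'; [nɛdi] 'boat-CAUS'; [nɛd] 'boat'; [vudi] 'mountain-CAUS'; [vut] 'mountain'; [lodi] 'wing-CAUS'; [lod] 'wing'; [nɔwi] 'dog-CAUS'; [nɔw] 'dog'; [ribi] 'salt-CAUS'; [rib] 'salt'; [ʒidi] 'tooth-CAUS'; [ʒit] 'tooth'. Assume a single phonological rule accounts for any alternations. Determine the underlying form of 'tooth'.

In [ʒidi] and [ʒit] the final segment of 'tooth' alternates: [d] ~ [t].
If /d/ were underlying and a rule turned it into [t] in isolation, 'wing' would also alternate; but it has [d] in both [lodi] and [lod].
Therefore /t/ is basic and [d] is derived by intervocalic voicing (voiceless stops become voiced between vowels).
Hence 'tooth' is /ʒit/ underlyingly.

/ʒit/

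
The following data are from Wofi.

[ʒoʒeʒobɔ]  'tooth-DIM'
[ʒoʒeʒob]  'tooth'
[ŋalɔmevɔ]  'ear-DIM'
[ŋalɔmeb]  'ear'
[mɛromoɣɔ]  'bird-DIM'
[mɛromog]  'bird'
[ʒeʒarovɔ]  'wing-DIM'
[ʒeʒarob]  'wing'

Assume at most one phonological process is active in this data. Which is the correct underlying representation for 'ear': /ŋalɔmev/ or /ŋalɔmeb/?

/ŋalɔmev/

The stem for 'ear' ends in [v] in [ŋalɔmevɔ] but [b] in [ŋalɔmeb].
The stem 'tooth' ([ʒoʒeʒobɔ], [ʒoʒeʒob]) shows [b] unchanged in both environments, so [b] cannot be basic with [v] derived before the DIM suffix.
Therefore /v/ is basic and [b] is derived by word-final hardening (voiced fricatives become stops word-finally).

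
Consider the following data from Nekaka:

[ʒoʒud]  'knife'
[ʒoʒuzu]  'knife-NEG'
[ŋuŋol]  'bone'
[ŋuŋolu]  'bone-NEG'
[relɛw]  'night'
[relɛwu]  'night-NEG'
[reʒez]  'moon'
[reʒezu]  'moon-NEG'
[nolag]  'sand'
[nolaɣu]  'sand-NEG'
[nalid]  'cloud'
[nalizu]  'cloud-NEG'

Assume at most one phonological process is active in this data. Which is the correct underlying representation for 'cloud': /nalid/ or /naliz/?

/nalid/

'cloud' shows [d] ~ [z] at the end of the stem ([nalid] vs [nalizu]).
The stem 'moon' ([reʒez], [reʒezu]) shows [z] unchanged in both environments, so [z] cannot be basic with [d] derived in isolation.
So /d/ is underlying, and a rule of intervocalic spirantization — voiced stops become fricatives between vowels — gives [z].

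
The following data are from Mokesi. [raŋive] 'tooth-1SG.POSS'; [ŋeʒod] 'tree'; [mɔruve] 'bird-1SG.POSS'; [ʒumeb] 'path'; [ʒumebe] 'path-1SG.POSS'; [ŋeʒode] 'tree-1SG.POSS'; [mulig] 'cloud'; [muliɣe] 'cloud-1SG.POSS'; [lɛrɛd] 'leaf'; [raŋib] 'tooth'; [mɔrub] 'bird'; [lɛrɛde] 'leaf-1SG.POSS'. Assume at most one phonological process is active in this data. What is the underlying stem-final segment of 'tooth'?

/v/

In [raŋib] and [raŋive] the final segment of 'tooth' alternates: [b] ~ [v].
The stem 'path' ([ʒumeb], [ʒumebe]) shows [b] unchanged in both environments, so [b] cannot be basic with [v] derived before the 1SG.POSS suffix.
The underlying segment must be /v/; voiced fricatives become stops word-finally, yielding [b] there.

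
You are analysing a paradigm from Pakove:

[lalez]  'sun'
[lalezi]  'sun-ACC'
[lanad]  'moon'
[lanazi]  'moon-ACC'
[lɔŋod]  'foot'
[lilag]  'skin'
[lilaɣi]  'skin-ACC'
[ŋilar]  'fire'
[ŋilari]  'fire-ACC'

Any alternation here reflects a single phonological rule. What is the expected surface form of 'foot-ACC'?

[lɔŋozi]

The stem for 'moon' ends in [d] in [lanad] but [z] in [lanazi].
The stem 'sun' ([lalez], [lalezi]) shows [z] unchanged in both environments, so [z] cannot be basic with [d] derived in isolation.
The underlying segment must be /d/; voiced stops become fricatives between vowels, yielding [z] there.
The one attested form of 'foot', [lɔŋod], shows underlying /lɔŋod/. Applying the same rule between vowels gives [lɔŋozi].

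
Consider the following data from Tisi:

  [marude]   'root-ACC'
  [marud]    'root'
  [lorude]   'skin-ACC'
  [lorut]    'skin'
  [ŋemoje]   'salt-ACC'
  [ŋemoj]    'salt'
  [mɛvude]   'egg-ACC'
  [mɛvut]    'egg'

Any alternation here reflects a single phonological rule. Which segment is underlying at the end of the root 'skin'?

'skin' shows [d] ~ [t] at the end of the stem ([lorude] vs [lorut]).
If /d/ were underlying and a rule turned it into [t] in isolation, 'root' would also alternate; but it has [d] in both [marude] and [marud].
The alternation reflects intervocalic voicing: voiceless stops become voiced between vowels. /t/ is underlying.

/t/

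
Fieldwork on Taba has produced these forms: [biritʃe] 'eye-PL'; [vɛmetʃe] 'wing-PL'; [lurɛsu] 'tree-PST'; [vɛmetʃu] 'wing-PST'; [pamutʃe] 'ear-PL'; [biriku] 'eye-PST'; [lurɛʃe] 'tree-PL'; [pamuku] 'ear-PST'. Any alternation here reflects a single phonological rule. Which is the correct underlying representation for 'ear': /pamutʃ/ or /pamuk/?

/pamuk/

The root 'ear' surfaces as [pamutʃe] and [pamuku], with a stem-final [tʃ] ~ [k] alternation.
But 'wing' keeps [tʃ] in both environments ([vɛmetʃe], [vɛmetʃu]), so there is no rule changing /tʃ/ to [k] before the PST suffix.
Therefore /k/ is basic and [tʃ] is derived by palatalization before a front vowel (/k/ and /s/ become palato-alveolar [tʃ] and [ʃ] before a front vowel).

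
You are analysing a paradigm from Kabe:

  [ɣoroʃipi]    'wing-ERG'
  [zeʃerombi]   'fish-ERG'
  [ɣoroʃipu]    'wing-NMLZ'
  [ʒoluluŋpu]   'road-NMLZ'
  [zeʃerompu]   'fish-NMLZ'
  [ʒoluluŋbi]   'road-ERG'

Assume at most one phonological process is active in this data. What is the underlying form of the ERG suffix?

/-bi/

The ERG morpheme has two allomorphs, [-bi] and [-pi].
By contrast the NMLZ suffix keeps its initial [p] throughout — that segment must be underlying.
The ERG suffix is therefore /-bi/ underlyingly, with post-vocalic devoicing: voiced stops become voiceless after a vowel.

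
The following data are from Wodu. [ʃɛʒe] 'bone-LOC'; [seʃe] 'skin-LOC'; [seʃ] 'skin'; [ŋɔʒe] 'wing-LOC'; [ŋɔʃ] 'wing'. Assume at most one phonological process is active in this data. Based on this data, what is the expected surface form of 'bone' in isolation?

'wing' shows [ʒ] ~ [ʃ] at the end of the stem ([ŋɔʒe] vs [ŋɔʃ]).
The stem 'skin' ([seʃe], [seʃ]) shows [ʃ] unchanged in both environments, so [ʃ] cannot be basic with [ʒ] derived before the LOC suffix.
The underlying segment must be /ʒ/; voiced obstruents become voiceless word-finally, yielding [ʃ] there.
From [ʃɛʒe] the stem 'bone' is /ʃɛʒ/; word-finally this yields [ʃɛʃ].

[ʃɛʃ]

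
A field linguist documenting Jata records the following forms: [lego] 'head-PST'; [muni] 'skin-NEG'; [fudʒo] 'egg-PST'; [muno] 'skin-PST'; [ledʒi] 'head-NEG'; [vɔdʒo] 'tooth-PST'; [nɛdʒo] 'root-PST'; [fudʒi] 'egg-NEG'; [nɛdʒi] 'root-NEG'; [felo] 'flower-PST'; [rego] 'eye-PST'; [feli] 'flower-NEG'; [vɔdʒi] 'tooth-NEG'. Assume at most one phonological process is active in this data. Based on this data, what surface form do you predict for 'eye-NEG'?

[redʒi]

The stem for 'head' ends in [g] in [lego] but [dʒ] in [ledʒi].
The stem 'tooth' ([vɔdʒo], [vɔdʒi]) shows [dʒ] unchanged in both environments, so [dʒ] cannot be basic with [g] derived before the PST suffix.
The alternation reflects palatalization before a front vowel: /g/ becomes palato-alveolar [dʒ] before a front vowel. /g/ is underlying.
From [rego] the stem 'eye' is /reg/; before a front vowel this yields [redʒi].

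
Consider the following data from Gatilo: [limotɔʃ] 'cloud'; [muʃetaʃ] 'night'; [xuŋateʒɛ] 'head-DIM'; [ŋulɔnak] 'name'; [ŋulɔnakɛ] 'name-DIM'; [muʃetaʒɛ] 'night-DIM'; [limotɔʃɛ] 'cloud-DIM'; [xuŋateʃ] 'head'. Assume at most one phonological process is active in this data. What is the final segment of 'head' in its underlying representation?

'head' shows [ʃ] ~ [ʒ] at the end of the stem ([xuŋateʃ] vs [xuŋateʒɛ]).
But 'cloud' keeps [ʃ] in both environments ([limotɔʃ], [limotɔʃɛ]), so there is no rule changing /ʃ/ to [ʒ] before the DIM suffix.
So /ʒ/ is underlying, and a rule of word-final obstruent devoicing — voiced obstruents become voiceless word-finally — gives [ʃ].

/ʒ/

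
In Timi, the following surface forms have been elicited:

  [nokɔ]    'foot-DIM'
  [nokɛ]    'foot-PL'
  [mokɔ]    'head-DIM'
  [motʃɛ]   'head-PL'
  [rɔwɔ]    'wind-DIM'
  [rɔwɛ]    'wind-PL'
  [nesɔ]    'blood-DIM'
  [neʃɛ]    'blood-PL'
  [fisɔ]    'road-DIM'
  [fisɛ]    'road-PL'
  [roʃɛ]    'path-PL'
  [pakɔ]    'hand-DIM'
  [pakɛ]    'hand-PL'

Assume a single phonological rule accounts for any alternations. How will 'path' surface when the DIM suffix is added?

The root 'blood' surfaces as [nesɔ] and [neʃɛ], with a stem-final [s] ~ [ʃ] alternation.
But 'road' keeps [s] in both environments ([fisɔ], [fisɛ]), so there is no rule changing /s/ to [ʃ] before the PL suffix.
The alternation reflects depalatalization: palato-alveolar /tʃ/ and /ʃ/ become [k] and [s] when no front vowel follows. /ʃ/ is underlying.
The one attested form of 'path', [roʃɛ], shows underlying /roʃ/. Applying the same rule when no front vowel follows gives [rosɔ].

[rosɔ]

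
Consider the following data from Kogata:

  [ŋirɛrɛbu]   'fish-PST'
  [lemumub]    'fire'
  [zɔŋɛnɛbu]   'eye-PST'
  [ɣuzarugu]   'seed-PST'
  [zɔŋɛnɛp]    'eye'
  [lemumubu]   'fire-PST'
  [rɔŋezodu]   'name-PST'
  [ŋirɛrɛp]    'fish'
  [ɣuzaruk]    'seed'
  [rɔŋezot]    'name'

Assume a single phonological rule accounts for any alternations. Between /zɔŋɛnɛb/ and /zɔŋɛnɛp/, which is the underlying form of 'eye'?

The root 'eye' surfaces as [zɔŋɛnɛbu] and [zɔŋɛnɛp], with a stem-final [b] ~ [p] alternation.
If /b/ were underlying and a rule turned it into [p] in isolation, 'fire' would also alternate; but it has [b] in both [lemumubu] and [lemumub].
The underlying segment must be /p/; voiceless stops become voiced between vowels, yielding [b] there.

/zɔŋɛnɛp/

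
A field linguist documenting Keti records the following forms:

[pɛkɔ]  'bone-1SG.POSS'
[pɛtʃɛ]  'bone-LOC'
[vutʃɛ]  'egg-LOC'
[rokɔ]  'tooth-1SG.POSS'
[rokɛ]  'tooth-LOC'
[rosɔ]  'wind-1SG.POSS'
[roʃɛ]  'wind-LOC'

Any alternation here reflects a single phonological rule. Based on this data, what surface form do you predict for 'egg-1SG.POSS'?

[vukɔ]

'bone' shows [k] ~ [tʃ] at the end of the stem ([pɛkɔ] vs [pɛtʃɛ]).
The stem 'tooth' ([rokɔ], [rokɛ]) shows [k] unchanged in both environments, so [k] cannot be basic with [tʃ] derived before the LOC suffix.
Therefore /tʃ/ is basic and [k] is derived by depalatalization (palato-alveolar /tʃ/ and /ʃ/ become [k] and [s] when no front vowel follows).
From [vutʃɛ] the stem 'egg' is /vutʃ/; when no front vowel follows this yields [vukɔ].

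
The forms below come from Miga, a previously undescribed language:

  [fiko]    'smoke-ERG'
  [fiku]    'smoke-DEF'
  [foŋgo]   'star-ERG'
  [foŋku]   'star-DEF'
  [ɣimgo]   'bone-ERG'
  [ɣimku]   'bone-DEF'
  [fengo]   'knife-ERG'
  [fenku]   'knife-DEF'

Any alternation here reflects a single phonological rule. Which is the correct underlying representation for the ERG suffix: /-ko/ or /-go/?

The ERG morpheme has two allomorphs, [-go] and [-ko].
By contrast the DEF suffix keeps its initial [k] throughout — that segment must be underlying.
The ERG suffix is therefore /-go/ underlyingly, with post-vocalic devoicing: voiced stops become voiceless after a vowel.

/-go/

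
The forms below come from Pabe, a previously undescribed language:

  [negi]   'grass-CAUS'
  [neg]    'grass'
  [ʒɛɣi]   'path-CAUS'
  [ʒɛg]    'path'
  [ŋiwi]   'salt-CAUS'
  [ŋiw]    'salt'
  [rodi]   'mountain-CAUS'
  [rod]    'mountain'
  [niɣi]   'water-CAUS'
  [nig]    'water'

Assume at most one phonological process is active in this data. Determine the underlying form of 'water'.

In [niɣi] and [nig] the final segment of 'water' alternates: [ɣ] ~ [g].
Compare 'grass', with invariant [g] in [negi] and [neg]: an analysis with underlying /g/ and a rule producing [ɣ] before the CAUS suffix would wrongly predict alternation here too.
Therefore /ɣ/ is basic and [g] is derived by word-final hardening (voiced fricatives become stops word-finally).
The underlying form of 'water' is therefore /niɣ/.

/niɣ/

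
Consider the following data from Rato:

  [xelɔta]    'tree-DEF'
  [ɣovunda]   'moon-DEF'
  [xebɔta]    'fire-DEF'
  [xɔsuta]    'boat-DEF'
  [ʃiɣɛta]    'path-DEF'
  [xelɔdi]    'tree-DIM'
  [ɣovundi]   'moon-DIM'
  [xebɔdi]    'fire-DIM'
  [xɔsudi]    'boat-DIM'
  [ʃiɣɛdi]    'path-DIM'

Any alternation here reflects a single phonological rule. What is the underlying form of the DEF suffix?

/-ta/

The DEF suffix surfaces as [-da] and [-ta], depending on the final segment of the stem.
The DIM suffix, which begins with [d], is invariant after every stem; so [d] is not altered by any rule here.
So the underlying form is /-ta/, and voiceless stops become voiced after a nasal.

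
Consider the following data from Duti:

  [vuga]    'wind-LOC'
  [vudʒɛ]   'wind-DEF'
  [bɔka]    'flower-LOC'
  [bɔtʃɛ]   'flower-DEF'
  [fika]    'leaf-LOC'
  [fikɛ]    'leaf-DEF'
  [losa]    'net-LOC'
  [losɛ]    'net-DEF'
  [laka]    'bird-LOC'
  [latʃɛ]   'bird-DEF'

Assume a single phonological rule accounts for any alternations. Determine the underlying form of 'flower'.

'flower' shows [k] ~ [tʃ] at the end of the stem ([bɔka] vs [bɔtʃɛ]).
But 'leaf' keeps [k] in both environments ([fika], [fikɛ]), so there is no rule changing /k/ to [tʃ] before the DEF suffix.
The alternation reflects depalatalization: palato-alveolar /tʃ/ and /dʒ/ become [k] and [g] when no front vowel follows. /tʃ/ is underlying.
So 'flower' = /bɔtʃ/.

/bɔtʃ/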